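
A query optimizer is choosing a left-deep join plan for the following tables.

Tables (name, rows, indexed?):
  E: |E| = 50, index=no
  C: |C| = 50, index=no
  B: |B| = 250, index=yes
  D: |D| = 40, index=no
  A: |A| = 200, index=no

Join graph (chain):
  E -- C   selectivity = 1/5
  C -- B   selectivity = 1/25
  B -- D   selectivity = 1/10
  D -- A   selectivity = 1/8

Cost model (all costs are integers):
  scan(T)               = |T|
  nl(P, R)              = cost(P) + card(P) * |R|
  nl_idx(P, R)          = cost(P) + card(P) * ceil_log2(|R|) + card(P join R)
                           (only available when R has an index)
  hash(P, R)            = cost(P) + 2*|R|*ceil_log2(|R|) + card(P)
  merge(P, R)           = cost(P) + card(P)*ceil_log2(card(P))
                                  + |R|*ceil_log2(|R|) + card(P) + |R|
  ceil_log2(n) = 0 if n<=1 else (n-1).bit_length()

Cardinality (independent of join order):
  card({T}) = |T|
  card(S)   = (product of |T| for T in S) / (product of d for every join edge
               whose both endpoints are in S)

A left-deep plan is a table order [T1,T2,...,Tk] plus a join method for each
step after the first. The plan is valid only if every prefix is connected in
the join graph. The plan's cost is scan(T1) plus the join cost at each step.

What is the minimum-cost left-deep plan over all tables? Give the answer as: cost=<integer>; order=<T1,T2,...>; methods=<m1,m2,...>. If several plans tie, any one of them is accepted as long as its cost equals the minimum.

cost=27730; order=C,B,D,E,A; methods=nl_idx,hash,hash,hash

Selinger DP (subsets sized 1..n):
  {E}: scan cost=50, card=50
  {C}: scan cost=50, card=50
  {B}: scan cost=250, card=250
  {D}: scan cost=40, card=40
  {A}: scan cost=200, card=200
  {CE}: card=500; try (E,hash)→700, (C,hash)→700, (E,merge)→750, (C,merge)→750, (E,nl)→2550, (C,nl)→2550; best=700 via (E,hash)
  {BC}: card=500; try (B,nl_idx)→950, (C,hash)→1100, (B,merge)→2650, (C,merge)→2850, (B,hash)→4100, (B,nl)→12550 …(+1); best=950 via (B,nl_idx)
  {BD}: card=1000; try (D,hash)→980, (B,nl_idx)→1360, (B,merge)→2570, (D,merge)→2780, (B,hash)→4080, (B,nl)→10040 …(+1); best=980 via (D,hash)
  {AD}: card=1000; try (D,hash)→880, (A,merge)→2120, (D,merge)→2280, (A,hash)→3280, (A,nl)→8040, (D,nl)→8200; best=880 via (D,hash)
  {BCE}: card=5000; try (E,hash)→2050, (B,hash)→5200, (E,merge)→6300, (B,merge)→7950, (B,nl_idx)→9700, (E,nl)→25950 …(+1); best=2050 via (E,hash)
  {BCD}: card=2000; try (D,hash)→1930, (C,hash)→2580, (D,merge)→6230, (C,merge)→12330, (D,nl)→20950, (C,nl)→50980; best=1930 via (D,hash)
  {ABD}: card=25000; try (A,hash)→5180, (B,hash)→5880, (A,merge)→13780, (B,merge)→14130, (B,nl_idx)→33880, (A,nl)→200980 …(+1); best=5180 via (A,hash)
  {BCDE}: card=20000; try (E,hash)→4530, (D,hash)→7530, (E,merge)→26280, (D,merge)→72330, (E,nl)→101930, (D,nl)→202050; best=4530 via (E,hash)
  {ABCD}: card=50000; try (A,hash)→7130, (A,merge)→27730, (C,hash)→30780, (A,nl)→401930, (C,merge)→405530, (C,nl)→1255180; best=7130 via (A,hash)
  {ABCDE}: card=500000; try (A,hash)→27730, (E,hash)→57730, (A,merge)→326330, (E,merge)→857480, (E,nl)→2507130, (A,nl)→4004530; best=27730 via (A,hash)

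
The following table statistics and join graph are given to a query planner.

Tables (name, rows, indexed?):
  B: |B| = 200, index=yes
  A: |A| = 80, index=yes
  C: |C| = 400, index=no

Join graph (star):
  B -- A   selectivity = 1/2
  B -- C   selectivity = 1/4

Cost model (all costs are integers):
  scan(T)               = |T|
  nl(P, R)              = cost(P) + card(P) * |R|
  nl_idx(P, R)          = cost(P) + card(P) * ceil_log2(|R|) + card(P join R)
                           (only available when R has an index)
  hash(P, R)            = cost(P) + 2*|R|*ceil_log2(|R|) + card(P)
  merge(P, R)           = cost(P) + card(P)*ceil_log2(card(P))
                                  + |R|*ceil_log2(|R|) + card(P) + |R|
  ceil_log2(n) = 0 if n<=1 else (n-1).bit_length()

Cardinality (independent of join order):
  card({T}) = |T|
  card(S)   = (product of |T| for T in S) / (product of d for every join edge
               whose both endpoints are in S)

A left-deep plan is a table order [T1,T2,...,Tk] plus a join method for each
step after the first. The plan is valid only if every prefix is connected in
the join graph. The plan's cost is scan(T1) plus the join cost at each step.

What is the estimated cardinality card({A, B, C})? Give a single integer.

Tables in S: A(80), B(200), C(400)
Edges inside S: B-A(d=2), B-C(d=4)
numerator = 80 * 200 * 400 = 6400000
denominator = 2 * 4 = 8
card(S) = 6400000 / 8 = 800000

800000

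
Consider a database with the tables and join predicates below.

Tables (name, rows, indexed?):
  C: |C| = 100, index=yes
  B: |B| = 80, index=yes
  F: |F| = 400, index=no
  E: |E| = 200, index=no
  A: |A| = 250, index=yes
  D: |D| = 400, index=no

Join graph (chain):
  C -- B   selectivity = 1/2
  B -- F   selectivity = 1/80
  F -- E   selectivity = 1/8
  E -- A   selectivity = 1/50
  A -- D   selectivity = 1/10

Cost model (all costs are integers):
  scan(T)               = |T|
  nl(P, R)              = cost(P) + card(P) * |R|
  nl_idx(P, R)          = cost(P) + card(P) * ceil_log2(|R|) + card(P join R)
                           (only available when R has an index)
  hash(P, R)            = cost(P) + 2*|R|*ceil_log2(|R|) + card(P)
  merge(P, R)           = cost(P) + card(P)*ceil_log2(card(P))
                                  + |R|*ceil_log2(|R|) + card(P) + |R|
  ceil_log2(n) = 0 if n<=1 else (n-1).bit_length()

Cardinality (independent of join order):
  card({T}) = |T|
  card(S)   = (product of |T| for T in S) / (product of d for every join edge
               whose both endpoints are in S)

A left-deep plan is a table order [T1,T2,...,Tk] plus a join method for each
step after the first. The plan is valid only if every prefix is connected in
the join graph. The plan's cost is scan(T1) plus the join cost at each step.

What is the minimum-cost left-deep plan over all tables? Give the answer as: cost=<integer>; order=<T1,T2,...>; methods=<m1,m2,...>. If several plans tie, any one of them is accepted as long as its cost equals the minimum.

cost=2078120; order=F,B,E,A,D,C; methods=hash,hash,hash,hash,hash

Selinger DP (subsets sized 1..n):
  {C}: scan cost=100, card=100
  {B}: scan cost=80, card=80
  {F}: scan cost=400, card=400
  {E}: scan cost=200, card=200
  {A}: scan cost=250, card=250
  {D}: scan cost=400, card=400
  {BC}: card=4000; try (B,hash)→1320, (C,merge)→1520, (B,merge)→1540, (C,hash)→1560, (C,nl_idx)→4640, (B,nl_idx)→4800 …(+2); best=1320 via (B,hash)
  {BF}: card=400; try (B,hash)→1920, (B,nl_idx)→3600, (F,merge)→4720, (B,merge)→5040, (F,hash)→7360, (F,nl)→32080 …(+1); best=1920 via (B,hash)
  {EF}: card=10000; try (E,hash)→4000, (F,merge)→6000, (E,merge)→6200, (F,hash)→7600, (F,nl)→80200, (E,nl)→80400; best=4000 via (E,hash)
  {AE}: card=1000; try (A,nl_idx)→2800, (E,hash)→3700, (A,merge)→4250, (E,merge)→4300, (A,hash)→4400, (A,nl)→50200 …(+1); best=2800 via (A,nl_idx)
  {AD}: card=10000; try (A,hash)→4800, (D,merge)→6500, (A,merge)→6650, (D,hash)→7700, (A,nl_idx)→13600, (D,nl)→100250 …(+1); best=4800 via (A,hash)
  {BCF}: card=20000; try (C,hash)→3720, (C,merge)→6720, (F,hash)→12520, (C,nl_idx)→24720, (C,nl)→41920, (F,merge)→57320 …(+1); best=3720 via (C,hash)
  {BEF}: card=10000; try (E,hash)→5520, (E,merge)→7720, (B,hash)→15120, (E,nl)→81920, (B,nl_idx)→84000, (B,merge)→154640 …(+1); best=5520 via (E,hash)
  {AEF}: card=50000; try (F,hash)→11000, (F,merge)→17800, (A,hash)→18000, (A,nl_idx)→134000, (A,merge)→156250, (F,nl)→402800 …(+1); best=11000 via (F,hash)
  {ADE}: card=40000; try (D,hash)→11000, (D,merge)→17800, (E,hash)→18000, (E,merge)→156600, (D,nl)→402800, (E,nl)→2004800; best=11000 via (D,hash)
  {BCEF}: card=500000; try (C,hash)→16920, (E,hash)→26920, (C,merge)→156320, (E,merge)→325520, (C,nl_idx)→575520, (C,nl)→1005520 …(+1); best=16920 via (C,hash)
  {ABEF}: card=50000; try (A,hash)→19520, (B,hash)→62120, (A,nl_idx)→135520, (A,merge)→157770, (B,nl_idx)→411000, (B,merge)→861640 …(+2); best=19520 via (A,hash)
  {ADEF}: card=2000000; try (F,hash)→58200, (D,hash)→68200, (F,merge)→695000, (D,merge)→865000, (F,nl)→16011000, (D,nl)→20011000; best=58200 via (F,hash)
  {ABCEF}: card=2500000; try (C,hash)→70920, (A,hash)→520920, (C,merge)→870320, (C,nl_idx)→2869520, (C,nl)→5019520, (A,nl_idx)→6516920 …(+2); best=70920 via (C,hash)
  {ABDEF}: card=2000000; try (D,hash)→76720, (D,merge)→873520, (B,hash)→2059320, (B,nl_idx)→16058200, (D,nl)→20019520, (B,merge)→44058840 …(+1); best=76720 via (D,hash)
  {ABCDEF}: card=100000000; try (C,hash)→2078120, (D,hash)→2578120, (C,merge)→44077520, (D,merge)→57574920, (C,nl_idx)→114076720, (C,nl)→200076720 …(+1); best=2078120 via (C,hash)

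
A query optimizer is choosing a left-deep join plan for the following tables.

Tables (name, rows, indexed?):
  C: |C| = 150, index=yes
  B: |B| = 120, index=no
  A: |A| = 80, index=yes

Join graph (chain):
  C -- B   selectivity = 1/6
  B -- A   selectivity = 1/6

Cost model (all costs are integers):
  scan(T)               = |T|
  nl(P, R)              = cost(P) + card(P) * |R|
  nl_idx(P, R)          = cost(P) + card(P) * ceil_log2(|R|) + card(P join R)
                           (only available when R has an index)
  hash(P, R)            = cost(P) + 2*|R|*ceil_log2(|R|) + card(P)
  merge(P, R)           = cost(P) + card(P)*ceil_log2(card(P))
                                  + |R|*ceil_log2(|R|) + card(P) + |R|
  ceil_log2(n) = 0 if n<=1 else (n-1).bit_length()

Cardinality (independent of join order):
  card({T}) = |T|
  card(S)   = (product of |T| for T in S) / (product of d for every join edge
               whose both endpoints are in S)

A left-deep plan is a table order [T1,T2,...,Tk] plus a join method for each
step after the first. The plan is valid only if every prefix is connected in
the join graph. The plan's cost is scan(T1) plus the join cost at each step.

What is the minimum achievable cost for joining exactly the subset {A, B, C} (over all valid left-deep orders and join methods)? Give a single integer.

Selinger DP over subsets of {A,B,C}:
  {C}: scan cost=150, card=150
  {B}: scan cost=120, card=120
  {A}: scan cost=80, card=80
  {BC}: card=3000; try (B,hash)→1980, (C,merge)→2430, (B,merge)→2460, (C,hash)→2640, (C,nl_idx)→4080, (C,nl)→18120 …(+1); best=1980 via (B,hash)
  {AB}: card=1600; try (A,hash)→1360, (B,merge)→1680, (A,merge)→1720, (B,hash)→1840, (A,nl_idx)→2560, (B,nl)→9680 …(+1); best=1360 via (A,hash)
  {ABC}: card=40000; try (C,hash)→5360, (A,hash)→6100, (C,merge)→21910, (A,merge)→41620, (C,nl_idx)→54160, (A,nl_idx)→62980 …(+2); best=5360 via (C,hash)

5360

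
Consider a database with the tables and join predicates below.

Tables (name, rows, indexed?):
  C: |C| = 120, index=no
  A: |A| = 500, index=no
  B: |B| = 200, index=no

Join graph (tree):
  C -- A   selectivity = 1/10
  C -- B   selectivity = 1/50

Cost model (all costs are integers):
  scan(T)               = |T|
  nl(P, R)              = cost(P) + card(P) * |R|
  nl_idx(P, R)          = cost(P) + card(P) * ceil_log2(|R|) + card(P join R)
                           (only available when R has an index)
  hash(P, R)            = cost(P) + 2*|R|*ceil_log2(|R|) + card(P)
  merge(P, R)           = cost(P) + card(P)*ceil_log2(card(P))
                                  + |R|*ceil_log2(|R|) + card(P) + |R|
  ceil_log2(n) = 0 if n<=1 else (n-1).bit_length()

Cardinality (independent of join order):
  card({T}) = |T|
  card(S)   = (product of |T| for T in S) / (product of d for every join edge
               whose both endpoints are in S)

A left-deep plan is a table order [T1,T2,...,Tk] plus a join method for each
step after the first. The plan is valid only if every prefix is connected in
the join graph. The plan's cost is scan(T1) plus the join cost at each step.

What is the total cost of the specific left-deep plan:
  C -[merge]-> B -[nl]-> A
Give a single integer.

step 1: scan C: cost=120, card=120
step 2: join B via merge
    card(P join B) = 120*200/(50) = 480
    cost = 120 + 120*7 + 200*8 + 120 + 200 = 2880
step 3: join A via nl
    card(P join A) = 480*500/(10) = 24000
    cost = 2880 + 480*500 = 242880

242880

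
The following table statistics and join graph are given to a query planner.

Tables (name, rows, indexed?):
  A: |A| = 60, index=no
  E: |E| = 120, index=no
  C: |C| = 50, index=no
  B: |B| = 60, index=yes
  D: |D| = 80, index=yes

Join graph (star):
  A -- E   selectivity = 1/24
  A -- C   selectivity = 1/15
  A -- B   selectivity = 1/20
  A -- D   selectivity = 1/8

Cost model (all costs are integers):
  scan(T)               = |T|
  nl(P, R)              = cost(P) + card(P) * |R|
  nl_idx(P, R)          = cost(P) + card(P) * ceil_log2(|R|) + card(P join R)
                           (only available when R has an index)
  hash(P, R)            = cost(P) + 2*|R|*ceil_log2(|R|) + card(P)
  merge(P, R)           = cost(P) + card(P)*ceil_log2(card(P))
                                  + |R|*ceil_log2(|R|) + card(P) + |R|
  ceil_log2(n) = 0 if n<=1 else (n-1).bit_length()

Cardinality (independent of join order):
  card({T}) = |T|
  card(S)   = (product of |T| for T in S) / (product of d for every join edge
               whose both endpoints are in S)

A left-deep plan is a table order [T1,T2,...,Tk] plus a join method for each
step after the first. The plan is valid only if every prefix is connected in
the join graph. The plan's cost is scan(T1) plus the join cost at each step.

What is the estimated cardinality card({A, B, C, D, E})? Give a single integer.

30000

Tables in S: A(60), B(60), C(50), D(80), E(120)
Edges inside S: A-E(d=24), A-C(d=15), A-B(d=20), A-D(d=8)
numerator = 60 * 60 * 50 * 80 * 120 = 1728000000
denominator = 24 * 15 * 20 * 8 = 57600
card(S) = 1728000000 / 57600 = 30000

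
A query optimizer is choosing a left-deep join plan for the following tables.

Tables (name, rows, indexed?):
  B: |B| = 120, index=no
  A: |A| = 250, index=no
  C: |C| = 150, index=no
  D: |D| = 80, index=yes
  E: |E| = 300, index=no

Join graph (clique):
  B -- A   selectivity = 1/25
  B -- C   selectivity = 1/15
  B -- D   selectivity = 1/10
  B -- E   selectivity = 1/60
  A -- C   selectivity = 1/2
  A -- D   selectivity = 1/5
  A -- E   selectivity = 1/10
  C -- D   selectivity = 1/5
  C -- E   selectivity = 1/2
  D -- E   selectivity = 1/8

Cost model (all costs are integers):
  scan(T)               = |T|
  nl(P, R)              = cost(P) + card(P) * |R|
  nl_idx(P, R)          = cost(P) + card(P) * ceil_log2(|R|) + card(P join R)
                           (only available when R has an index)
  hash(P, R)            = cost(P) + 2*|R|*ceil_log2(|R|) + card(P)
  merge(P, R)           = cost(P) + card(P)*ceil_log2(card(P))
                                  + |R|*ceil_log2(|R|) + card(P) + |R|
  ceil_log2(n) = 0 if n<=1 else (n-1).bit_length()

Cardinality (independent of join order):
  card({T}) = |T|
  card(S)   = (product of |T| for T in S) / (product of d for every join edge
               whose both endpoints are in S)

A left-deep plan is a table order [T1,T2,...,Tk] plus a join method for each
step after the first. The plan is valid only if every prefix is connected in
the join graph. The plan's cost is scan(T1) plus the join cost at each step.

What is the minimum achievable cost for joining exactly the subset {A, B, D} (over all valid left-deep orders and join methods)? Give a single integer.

Selinger DP over subsets of {A,B,D}:
  {B}: scan cost=120, card=120
  {A}: scan cost=250, card=250
  {D}: scan cost=80, card=80
  {AB}: card=1200; try (B,hash)→2180, (A,merge)→3330, (B,merge)→3460, (A,hash)→4240, (A,nl)→30120, (B,nl)→30250; best=2180 via (B,hash)
  {BD}: card=960; try (D,hash)→1360, (B,merge)→1680, (D,merge)→1720, (B,hash)→1840, (D,nl_idx)→1920, (B,nl)→9680 …(+1); best=1360 via (D,hash)
  {AD}: card=4000; try (D,hash)→1620, (A,merge)→2970, (D,merge)→3140, (A,hash)→4160, (D,nl_idx)→6000, (A,nl)→20080 …(+1); best=1620 via (D,hash)
  {ABD}: card=1920; try (D,hash)→4500, (A,hash)→6320, (B,hash)→7300, (D,nl_idx)→12500, (A,merge)→14170, (D,merge)→17220 …(+4); best=4500 via (D,hash)

4500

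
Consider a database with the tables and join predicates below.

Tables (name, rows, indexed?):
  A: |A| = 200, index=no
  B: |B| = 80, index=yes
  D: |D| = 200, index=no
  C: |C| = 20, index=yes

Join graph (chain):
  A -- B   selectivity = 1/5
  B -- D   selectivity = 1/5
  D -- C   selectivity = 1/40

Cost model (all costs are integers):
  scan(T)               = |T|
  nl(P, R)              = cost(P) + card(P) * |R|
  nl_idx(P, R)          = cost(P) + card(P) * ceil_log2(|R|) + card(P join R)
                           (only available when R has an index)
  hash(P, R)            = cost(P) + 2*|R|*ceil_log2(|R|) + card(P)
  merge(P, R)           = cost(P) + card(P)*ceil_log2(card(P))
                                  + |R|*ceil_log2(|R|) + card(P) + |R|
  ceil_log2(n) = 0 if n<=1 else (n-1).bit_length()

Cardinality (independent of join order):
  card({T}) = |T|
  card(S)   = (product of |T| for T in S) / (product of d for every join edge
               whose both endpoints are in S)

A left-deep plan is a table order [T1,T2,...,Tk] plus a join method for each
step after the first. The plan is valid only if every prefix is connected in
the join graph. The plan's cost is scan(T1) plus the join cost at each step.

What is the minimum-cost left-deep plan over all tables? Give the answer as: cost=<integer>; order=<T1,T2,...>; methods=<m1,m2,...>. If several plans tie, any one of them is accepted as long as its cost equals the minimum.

cost=6620; order=D,C,B,A; methods=hash,hash,hash

Selinger DP (subsets sized 1..n):
  {A}: scan cost=200, card=200
  {B}: scan cost=80, card=80
  {D}: scan cost=200, card=200
  {C}: scan cost=20, card=20
  {AB}: card=3200; try (B,hash)→1520, (A,merge)→2520, (B,merge)→2640, (A,hash)→3360, (B,nl_idx)→4800, (A,nl)→16080 …(+1); best=1520 via (B,hash)
  {BD}: card=3200; try (B,hash)→1520, (D,merge)→2520, (B,merge)→2640, (D,hash)→3360, (B,nl_idx)→4800, (D,nl)→16080 …(+1); best=1520 via (B,hash)
  {CD}: card=100; try (C,hash)→600, (C,nl_idx)→1300, (D,merge)→1940, (C,merge)→2120, (D,hash)→3240, (D,nl)→4020 …(+1); best=600 via (C,hash)
  {ABD}: card=128000; try (D,hash)→7920, (A,hash)→7920, (D,merge)→44920, (A,merge)→44920, (D,nl)→641520, (A,nl)→641520; best=7920 via (D,hash)
  {BCD}: card=1600; try (B,hash)→1820, (B,merge)→2040, (B,nl_idx)→2900, (C,hash)→4920, (B,nl)→8600, (C,nl_idx)→19120 …(+2); best=1820 via (B,hash)
  {ABCD}: card=64000; try (A,hash)→6620, (A,merge)→22820, (C,hash)→136120, (A,nl)→321820, (C,nl_idx)→711920, (C,merge)→2312040 …(+1); best=6620 via (A,hash)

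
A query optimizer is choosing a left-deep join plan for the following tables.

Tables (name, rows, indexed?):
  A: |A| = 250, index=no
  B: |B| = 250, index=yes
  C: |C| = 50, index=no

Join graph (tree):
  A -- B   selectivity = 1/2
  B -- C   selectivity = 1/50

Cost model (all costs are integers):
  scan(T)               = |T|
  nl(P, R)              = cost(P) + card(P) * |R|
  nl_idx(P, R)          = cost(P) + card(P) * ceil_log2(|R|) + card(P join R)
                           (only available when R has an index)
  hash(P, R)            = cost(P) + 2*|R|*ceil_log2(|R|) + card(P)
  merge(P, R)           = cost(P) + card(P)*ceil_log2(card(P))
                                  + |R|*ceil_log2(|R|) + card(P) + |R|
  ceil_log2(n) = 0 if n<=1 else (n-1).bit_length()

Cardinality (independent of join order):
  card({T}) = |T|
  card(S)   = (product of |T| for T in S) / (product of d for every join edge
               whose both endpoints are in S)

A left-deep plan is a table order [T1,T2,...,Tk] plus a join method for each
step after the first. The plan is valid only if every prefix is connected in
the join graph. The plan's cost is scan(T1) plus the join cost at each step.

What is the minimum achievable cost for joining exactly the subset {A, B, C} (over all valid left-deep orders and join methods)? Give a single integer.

Selinger DP over subsets of {A,B,C}:
  {A}: scan cost=250, card=250
  {B}: scan cost=250, card=250
  {C}: scan cost=50, card=50
  {AB}: card=31250; try (B,hash)→4500, (A,hash)→4500, (B,merge)→4750, (A,merge)→4750, (B,nl_idx)→33500, (B,nl)→62750 …(+1); best=4500 via (B,hash)
  {BC}: card=250; try (B,nl_idx)→700, (C,hash)→1100, (B,merge)→2650, (C,merge)→2850, (B,hash)→4100, (B,nl)→12550 …(+1); best=700 via (B,nl_idx)
  {ABC}: card=31250; try (A,hash)→4950, (A,merge)→5200, (C,hash)→36350, (A,nl)→63200, (C,merge)→504850, (C,nl)→1567000; best=4950 via (A,hash)

4950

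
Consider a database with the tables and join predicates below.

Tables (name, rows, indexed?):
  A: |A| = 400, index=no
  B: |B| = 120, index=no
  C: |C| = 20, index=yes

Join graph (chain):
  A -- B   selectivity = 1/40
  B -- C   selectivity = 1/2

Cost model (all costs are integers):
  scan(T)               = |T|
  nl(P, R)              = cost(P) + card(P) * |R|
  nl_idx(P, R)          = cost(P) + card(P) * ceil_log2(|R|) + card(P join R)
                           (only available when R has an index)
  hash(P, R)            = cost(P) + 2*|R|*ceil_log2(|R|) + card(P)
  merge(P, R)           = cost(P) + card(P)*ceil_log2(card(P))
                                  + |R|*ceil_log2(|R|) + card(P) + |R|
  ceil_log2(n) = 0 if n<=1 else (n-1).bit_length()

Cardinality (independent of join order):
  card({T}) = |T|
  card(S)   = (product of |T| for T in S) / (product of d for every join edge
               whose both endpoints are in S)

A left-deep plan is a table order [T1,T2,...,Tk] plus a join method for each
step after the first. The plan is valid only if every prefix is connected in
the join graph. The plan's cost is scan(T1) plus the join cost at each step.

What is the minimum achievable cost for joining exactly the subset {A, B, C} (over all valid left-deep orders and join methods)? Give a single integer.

Selinger DP over subsets of {A,B,C}:
  {A}: scan cost=400, card=400
  {B}: scan cost=120, card=120
  {C}: scan cost=20, card=20
  {AB}: card=1200; try (B,hash)→2480, (A,merge)→5080, (B,merge)→5360, (A,hash)→7440, (A,nl)→48120, (B,nl)→48400; best=2480 via (B,hash)
  {BC}: card=1200; try (C,hash)→440, (B,merge)→1100, (C,merge)→1200, (B,hash)→1720, (C,nl_idx)→1920, (B,nl)→2420 …(+1); best=440 via (C,hash)
  {ABC}: card=12000; try (C,hash)→3880, (A,hash)→8840, (C,merge)→17000, (A,merge)→18840, (C,nl_idx)→20480, (C,nl)→26480 …(+1); best=3880 via (C,hash)

3880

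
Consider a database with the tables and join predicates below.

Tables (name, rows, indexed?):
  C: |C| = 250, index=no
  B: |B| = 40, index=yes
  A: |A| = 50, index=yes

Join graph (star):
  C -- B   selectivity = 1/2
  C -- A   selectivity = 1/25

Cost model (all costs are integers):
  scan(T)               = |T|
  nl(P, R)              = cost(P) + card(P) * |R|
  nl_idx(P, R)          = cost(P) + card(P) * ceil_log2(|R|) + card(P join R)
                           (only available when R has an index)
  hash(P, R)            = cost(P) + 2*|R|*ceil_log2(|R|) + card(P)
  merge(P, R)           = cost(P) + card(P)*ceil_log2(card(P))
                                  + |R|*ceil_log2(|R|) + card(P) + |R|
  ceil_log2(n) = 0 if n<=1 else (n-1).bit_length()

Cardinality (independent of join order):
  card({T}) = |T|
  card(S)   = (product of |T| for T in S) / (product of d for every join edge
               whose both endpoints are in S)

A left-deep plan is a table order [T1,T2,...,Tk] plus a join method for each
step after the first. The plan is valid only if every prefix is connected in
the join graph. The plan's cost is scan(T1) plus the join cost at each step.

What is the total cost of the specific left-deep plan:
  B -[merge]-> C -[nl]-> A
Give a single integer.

252570

step 1: scan B: cost=40, card=40
step 2: join C via merge
    card(P join C) = 40*250/(2) = 5000
    cost = 40 + 40*6 + 250*8 + 40 + 250 = 2570
step 3: join A via nl
    card(P join A) = 5000*50/(25) = 10000
    cost = 2570 + 5000*50 = 252570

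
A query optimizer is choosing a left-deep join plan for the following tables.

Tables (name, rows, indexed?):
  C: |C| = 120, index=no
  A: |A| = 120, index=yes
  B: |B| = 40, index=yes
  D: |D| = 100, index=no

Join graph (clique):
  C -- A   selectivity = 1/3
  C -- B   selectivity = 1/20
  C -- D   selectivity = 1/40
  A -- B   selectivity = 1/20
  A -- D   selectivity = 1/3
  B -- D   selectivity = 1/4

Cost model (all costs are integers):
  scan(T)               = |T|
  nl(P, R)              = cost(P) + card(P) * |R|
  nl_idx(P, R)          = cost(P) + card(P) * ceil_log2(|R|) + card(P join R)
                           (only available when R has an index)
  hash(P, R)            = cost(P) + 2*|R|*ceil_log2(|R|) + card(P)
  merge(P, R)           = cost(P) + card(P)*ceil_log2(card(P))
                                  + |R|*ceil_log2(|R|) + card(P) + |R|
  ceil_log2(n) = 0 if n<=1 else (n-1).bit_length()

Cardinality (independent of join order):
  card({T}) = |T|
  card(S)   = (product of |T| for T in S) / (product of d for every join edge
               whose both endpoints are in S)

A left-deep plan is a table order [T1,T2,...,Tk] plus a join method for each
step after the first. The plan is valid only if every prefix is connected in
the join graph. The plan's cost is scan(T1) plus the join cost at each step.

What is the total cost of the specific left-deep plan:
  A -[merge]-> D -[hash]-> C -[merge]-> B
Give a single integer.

step 1: scan A: cost=120, card=120
step 2: join D via merge
    card(P join D) = 120*100/(3) = 4000
    cost = 120 + 120*7 + 100*7 + 120 + 100 = 1880
step 3: join C via hash
    card(P join C) = 4000*120/(3*40) = 4000
    cost = 1880 + 2*120*7 + 4000 = 7560
step 4: join B via merge
    card(P join B) = 4000*40/(20*20*4) = 100
    cost = 7560 + 4000*12 + 40*6 + 4000 + 40 = 59840

59840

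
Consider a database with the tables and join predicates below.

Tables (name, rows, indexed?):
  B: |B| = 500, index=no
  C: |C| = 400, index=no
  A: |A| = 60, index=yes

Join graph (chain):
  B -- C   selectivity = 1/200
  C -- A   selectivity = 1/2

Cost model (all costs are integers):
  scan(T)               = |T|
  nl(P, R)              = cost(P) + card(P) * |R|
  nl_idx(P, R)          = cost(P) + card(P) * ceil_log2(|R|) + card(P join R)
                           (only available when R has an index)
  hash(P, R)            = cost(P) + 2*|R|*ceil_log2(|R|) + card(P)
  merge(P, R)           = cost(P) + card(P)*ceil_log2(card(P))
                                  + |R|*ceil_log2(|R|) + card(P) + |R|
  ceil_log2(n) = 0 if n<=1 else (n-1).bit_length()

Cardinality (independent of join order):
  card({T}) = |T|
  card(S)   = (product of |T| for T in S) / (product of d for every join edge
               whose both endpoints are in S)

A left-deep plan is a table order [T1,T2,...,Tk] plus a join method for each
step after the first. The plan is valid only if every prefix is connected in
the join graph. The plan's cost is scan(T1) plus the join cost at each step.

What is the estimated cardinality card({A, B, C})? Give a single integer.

Tables in S: A(60), B(500), C(400)
Edges inside S: B-C(d=200), C-A(d=2)
numerator = 60 * 500 * 400 = 12000000
denominator = 200 * 2 = 400
card(S) = 12000000 / 400 = 30000

30000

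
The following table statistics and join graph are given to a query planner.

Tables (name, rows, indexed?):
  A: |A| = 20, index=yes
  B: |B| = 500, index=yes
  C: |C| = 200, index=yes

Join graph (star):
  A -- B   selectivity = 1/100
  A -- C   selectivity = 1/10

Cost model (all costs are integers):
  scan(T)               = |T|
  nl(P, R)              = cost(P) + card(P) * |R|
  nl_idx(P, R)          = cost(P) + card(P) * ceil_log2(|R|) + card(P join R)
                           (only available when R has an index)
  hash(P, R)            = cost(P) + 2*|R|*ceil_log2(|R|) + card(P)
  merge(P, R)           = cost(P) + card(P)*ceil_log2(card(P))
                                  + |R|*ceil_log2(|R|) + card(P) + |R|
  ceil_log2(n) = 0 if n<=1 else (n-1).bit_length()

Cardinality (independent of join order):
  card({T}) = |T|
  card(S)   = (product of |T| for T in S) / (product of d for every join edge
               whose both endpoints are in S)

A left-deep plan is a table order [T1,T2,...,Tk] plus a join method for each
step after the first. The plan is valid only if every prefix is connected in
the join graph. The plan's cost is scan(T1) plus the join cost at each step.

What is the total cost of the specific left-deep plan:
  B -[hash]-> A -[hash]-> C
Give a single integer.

step 1: scan B: cost=500, card=500
step 2: join A via hash
    card(P join A) = 500*20/(100) = 100
    cost = 500 + 2*20*5 + 500 = 1200
step 3: join C via hash
    card(P join C) = 100*200/(10) = 2000
    cost = 1200 + 2*200*8 + 100 = 4500

4500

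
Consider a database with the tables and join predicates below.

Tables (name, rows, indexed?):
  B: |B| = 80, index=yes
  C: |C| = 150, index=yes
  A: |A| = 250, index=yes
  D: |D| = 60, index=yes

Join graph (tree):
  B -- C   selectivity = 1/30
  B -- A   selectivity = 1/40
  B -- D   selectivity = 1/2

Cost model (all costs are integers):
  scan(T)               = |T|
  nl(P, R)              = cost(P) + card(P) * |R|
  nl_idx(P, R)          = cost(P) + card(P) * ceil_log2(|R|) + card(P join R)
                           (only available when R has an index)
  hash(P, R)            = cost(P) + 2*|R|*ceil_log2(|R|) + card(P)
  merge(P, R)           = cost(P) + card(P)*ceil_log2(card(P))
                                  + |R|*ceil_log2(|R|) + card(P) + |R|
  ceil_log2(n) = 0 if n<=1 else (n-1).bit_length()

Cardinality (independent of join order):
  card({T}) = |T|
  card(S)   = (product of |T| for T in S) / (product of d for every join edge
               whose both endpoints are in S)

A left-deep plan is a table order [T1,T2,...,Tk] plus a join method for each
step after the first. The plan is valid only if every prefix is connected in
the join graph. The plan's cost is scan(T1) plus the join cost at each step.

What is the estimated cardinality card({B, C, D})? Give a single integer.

Tables in S: B(80), C(150), D(60)
Edges inside S: B-C(d=30), B-D(d=2)
numerator = 80 * 150 * 60 = 720000
denominator = 30 * 2 = 60
card(S) = 720000 / 60 = 12000

12000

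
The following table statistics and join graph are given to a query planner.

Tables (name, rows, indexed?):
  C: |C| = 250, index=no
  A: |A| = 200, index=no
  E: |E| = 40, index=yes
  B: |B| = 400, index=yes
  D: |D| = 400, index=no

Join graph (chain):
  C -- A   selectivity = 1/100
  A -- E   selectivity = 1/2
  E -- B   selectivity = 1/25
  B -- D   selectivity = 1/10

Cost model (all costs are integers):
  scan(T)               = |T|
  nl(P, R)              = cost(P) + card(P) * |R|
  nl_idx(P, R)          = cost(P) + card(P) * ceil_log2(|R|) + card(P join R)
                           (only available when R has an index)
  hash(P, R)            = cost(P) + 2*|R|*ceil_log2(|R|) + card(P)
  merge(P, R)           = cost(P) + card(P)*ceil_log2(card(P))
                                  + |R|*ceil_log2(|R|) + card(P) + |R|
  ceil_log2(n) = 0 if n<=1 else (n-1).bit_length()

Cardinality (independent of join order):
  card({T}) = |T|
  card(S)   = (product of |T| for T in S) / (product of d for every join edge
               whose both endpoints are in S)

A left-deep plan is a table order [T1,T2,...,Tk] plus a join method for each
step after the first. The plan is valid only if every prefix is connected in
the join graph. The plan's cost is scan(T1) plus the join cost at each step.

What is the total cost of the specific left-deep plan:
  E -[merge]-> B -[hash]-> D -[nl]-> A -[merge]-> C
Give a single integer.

step 1: scan E: cost=40, card=40
step 2: join B via merge
    card(P join B) = 40*400/(25) = 640
    cost = 40 + 40*6 + 400*9 + 40 + 400 = 4320
step 3: join D via hash
    card(P join D) = 640*400/(10) = 25600
    cost = 4320 + 2*400*9 + 640 = 12160
step 4: join A via nl
    card(P join A) = 25600*200/(2) = 2560000
    cost = 12160 + 25600*200 = 5132160
step 5: join C via merge
    card(P join C) = 2560000*250/(100) = 6400000
    cost = 5132160 + 2560000*22 + 250*8 + 2560000 + 250 = 64014410

64014410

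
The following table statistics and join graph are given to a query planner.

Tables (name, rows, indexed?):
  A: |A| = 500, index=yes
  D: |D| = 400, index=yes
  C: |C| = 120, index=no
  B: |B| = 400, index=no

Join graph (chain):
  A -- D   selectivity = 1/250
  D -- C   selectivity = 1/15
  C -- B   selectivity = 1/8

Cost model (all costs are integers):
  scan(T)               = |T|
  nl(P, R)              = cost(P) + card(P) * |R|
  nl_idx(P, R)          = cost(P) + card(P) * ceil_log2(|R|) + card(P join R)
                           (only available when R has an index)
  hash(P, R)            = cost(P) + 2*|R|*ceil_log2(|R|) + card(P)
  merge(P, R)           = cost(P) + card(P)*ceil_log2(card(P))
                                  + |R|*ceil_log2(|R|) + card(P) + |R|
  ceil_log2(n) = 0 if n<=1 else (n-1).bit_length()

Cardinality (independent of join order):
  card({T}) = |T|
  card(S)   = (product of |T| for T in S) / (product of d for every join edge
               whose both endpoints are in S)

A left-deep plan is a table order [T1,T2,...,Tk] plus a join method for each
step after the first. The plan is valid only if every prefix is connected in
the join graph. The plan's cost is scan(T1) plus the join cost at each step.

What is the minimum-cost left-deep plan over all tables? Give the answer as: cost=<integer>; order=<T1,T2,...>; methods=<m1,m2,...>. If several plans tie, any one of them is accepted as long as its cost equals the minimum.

cost=20880; order=D,A,C,B; methods=nl_idx,hash,hash

Selinger DP (subsets sized 1..n):
  {A}: scan cost=500, card=500
  {D}: scan cost=400, card=400
  {C}: scan cost=120, card=120
  {B}: scan cost=400, card=400
  {AD}: card=800; try (A,nl_idx)→4800, (D,nl_idx)→5800, (D,hash)→8200, (A,merge)→9400, (D,merge)→9500, (A,hash)→9800 …(+2); best=4800 via (A,nl_idx)
  {CD}: card=3200; try (C,hash)→2480, (D,nl_idx)→4400, (D,merge)→5080, (C,merge)→5360, (D,hash)→7440, (D,nl)→48120 …(+1); best=2480 via (C,hash)
  {BC}: card=6000; try (C,hash)→2480, (B,merge)→5080, (C,merge)→5360, (B,hash)→7440, (B,nl)→48120, (C,nl)→48400; best=2480 via (C,hash)
  {ACD}: card=6400; try (C,hash)→7280, (C,merge)→14560, (A,hash)→14680, (A,nl_idx)→37680, (A,merge)→49080, (C,nl)→100800 …(+1); best=7280 via (C,hash)
  {BCD}: card=160000; try (B,hash)→12880, (D,hash)→15680, (B,merge)→48080, (D,merge)→90480, (D,nl_idx)→216480, (B,nl)→1282480 …(+1); best=12880 via (B,hash)
  {ABCD}: card=320000; try (B,hash)→20880, (B,merge)→100880, (A,hash)→181880, (A,nl_idx)→1772880, (B,nl)→2567280, (A,merge)→3057880 …(+1); best=20880 via (B,hash)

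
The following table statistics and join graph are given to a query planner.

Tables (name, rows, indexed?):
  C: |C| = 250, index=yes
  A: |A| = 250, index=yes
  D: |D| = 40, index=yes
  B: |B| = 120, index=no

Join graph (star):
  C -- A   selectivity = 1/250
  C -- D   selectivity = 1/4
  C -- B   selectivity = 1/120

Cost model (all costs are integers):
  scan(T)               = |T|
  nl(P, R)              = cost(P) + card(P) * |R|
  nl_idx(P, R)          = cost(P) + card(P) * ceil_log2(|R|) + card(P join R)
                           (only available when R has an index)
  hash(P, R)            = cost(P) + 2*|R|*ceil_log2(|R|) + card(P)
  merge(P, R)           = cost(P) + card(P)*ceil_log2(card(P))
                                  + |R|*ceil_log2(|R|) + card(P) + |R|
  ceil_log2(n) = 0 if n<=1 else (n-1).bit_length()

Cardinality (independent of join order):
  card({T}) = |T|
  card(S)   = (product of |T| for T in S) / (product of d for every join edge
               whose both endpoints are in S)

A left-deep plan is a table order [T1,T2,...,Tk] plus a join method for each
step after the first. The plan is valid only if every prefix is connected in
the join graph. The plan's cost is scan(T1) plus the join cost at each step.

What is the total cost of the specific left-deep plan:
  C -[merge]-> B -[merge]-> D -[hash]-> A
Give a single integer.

12490

step 1: scan C: cost=250, card=250
step 2: join B via merge
    card(P join B) = 250*120/(120) = 250
    cost = 250 + 250*8 + 120*7 + 250 + 120 = 3460
step 3: join D via merge
    card(P join D) = 250*40/(4) = 2500
    cost = 3460 + 250*8 + 40*6 + 250 + 40 = 5990
step 4: join A via hash
    card(P join A) = 2500*250/(250) = 2500
    cost = 5990 + 2*250*8 + 2500 = 12490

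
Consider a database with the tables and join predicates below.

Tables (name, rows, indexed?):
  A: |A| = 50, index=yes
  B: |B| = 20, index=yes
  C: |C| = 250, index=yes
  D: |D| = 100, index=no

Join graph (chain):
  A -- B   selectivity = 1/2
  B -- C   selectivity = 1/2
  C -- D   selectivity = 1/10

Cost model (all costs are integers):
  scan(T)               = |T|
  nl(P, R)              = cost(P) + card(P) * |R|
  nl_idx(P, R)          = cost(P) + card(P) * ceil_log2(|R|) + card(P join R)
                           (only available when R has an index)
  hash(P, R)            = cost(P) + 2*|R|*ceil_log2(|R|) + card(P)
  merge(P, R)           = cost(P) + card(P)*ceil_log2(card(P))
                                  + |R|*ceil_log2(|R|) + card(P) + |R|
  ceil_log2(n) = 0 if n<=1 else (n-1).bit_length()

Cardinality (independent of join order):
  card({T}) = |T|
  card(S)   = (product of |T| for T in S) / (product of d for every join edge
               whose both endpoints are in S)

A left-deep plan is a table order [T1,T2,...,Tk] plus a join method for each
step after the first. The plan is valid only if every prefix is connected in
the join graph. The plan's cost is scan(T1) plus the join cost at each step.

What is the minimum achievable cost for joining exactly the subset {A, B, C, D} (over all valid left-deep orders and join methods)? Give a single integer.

30200

Selinger DP over subsets of {A,B,C,D}:
  {A}: scan cost=50, card=50
  {B}: scan cost=20, card=20
  {C}: scan cost=250, card=250
  {D}: scan cost=100, card=100
  {AB}: card=500; try (B,hash)→300, (A,merge)→490, (B,merge)→520, (A,hash)→640, (A,nl_idx)→640, (B,nl_idx)→800 …(+2); best=300 via (B,hash)
  {BC}: card=2500; try (B,hash)→700, (C,merge)→2390, (B,merge)→2620, (C,nl_idx)→2680, (B,nl_idx)→4000, (C,hash)→4040 …(+2); best=700 via (B,hash)
  {CD}: card=2500; try (D,hash)→1900, (C,merge)→3150, (D,merge)→3300, (C,nl_idx)→3400, (C,hash)→4200, (C,nl)→25100 …(+1); best=1900 via (D,hash)
  {ABC}: card=62500; try (A,hash)→3800, (C,hash)→4800, (C,merge)→7550, (A,merge)→33550, (C,nl_idx)→66800, (A,nl_idx)→78200 …(+2); best=3800 via (A,hash)
  {BCD}: card=25000; try (D,hash)→4600, (B,hash)→4600, (D,merge)→34000, (B,merge)→34520, (B,nl_idx)→39400, (B,nl)→51900 …(+1); best=4600 via (D,hash)
  {ABCD}: card=625000; try (A,hash)→30200, (D,hash)→67700, (A,merge)→404950, (A,nl_idx)→779600, (D,merge)→1067100, (A,nl)→1254600 …(+1); best=30200 via (A,hash)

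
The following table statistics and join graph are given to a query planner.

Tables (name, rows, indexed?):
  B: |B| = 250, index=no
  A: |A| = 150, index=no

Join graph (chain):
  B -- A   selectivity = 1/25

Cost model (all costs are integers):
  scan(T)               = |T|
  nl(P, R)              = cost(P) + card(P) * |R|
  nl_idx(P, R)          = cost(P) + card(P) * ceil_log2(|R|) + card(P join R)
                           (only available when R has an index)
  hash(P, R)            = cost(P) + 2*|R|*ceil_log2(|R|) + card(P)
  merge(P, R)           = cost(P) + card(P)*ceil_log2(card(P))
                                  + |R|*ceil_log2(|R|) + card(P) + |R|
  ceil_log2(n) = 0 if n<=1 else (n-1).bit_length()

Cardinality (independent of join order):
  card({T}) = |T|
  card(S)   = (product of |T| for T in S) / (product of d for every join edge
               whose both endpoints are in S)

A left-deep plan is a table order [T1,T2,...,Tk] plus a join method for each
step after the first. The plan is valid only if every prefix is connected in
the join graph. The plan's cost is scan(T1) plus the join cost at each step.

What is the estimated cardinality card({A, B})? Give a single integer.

Tables in S: A(150), B(250)
Edges inside S: B-A(d=25)
numerator = 150 * 250 = 37500
denominator = 25 = 25
card(S) = 37500 / 25 = 1500

1500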